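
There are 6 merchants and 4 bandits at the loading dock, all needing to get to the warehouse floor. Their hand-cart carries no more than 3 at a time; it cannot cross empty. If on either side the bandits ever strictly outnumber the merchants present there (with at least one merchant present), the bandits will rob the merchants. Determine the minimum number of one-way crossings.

Counting alone: each trip to the warehouse floor takes at most 3 across and each return brings at least 1 back, so after t trips out (and t−1 returns) at most 3t − (t−1) of the 10 are across; that first reaches 10 at t = 5, so at least 9 crossings are needed.
The plan below uses exactly 9 crossings, so it is optimal:
1. 2 bandits → the warehouse floor.  (the loading dock: 6M 2B; the warehouse floor: 0M 2B)
2. 1 bandit ← the loading dock.  (the loading dock: 6M 3B; the warehouse floor: 0M 1B)
3. 3 bandits → the warehouse floor.  (the loading dock: 6M 0B; the warehouse floor: 0M 4B)
4. 1 bandit ← the loading dock.  (the loading dock: 6M 1B; the warehouse floor: 0M 3B)
5. 3 merchants → the warehouse floor.  (the loading dock: 3M 1B; the warehouse floor: 3M 3B)
6. 1 bandit ← the loading dock.  (the loading dock: 3M 2B; the warehouse floor: 3M 2B)
7. 1 merchant and 2 bandits → the warehouse floor.  (the loading dock: 2M 0B; the warehouse floor: 4M 4B)
8. 1 bandit ← the loading dock.  (the loading dock: 2M 1B; the warehouse floor: 4M 3B)
9. 2 merchants and 1 bandit → the warehouse floor.  (the loading dock: 0M 0B; the warehouse floor: 6M 4B)

9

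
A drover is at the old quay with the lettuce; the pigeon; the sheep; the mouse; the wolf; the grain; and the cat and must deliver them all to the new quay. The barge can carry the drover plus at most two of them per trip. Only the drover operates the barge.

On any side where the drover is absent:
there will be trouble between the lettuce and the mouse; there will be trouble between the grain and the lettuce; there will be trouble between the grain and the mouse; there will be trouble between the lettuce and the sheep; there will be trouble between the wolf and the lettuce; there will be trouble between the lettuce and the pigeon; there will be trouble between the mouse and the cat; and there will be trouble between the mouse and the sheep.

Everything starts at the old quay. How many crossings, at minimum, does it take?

11

Counting alone: the drover can take at most 2 across per trip to the new quay, so moving all 7 needs at least 4 loaded trips out, with a return between consecutive ones — at least 7 crossings.
The safety rule pushes this higher. Following every safe sequence of crossings, the most of the 7 that can be at the new quay as the barge arrives there on crossings 7, 9 is 5, 6 respectively — never all 7.
So no plan with fewer than 11 crossings exists, and this one achieves 11:
1. Drover goes to the new quay with the lettuce and the mouse.
2. Drover goes back to the old quay with the lettuce.
3. Drover goes to the new quay with the lettuce and the pigeon.
4. Drover goes back to the old quay with the lettuce.
5. Drover goes to the new quay with the lettuce and the wolf.
6. Drover goes back to the old quay with the lettuce.
7. Drover goes to the new quay with the grain and the sheep.
8. Drover goes back to the old quay with the mouse.
9. Drover goes to the new quay with the cat and the lettuce.
10. Drover goes back to the old quay with the lettuce.
11. Drover goes to the new quay with the lettuce and the mouse.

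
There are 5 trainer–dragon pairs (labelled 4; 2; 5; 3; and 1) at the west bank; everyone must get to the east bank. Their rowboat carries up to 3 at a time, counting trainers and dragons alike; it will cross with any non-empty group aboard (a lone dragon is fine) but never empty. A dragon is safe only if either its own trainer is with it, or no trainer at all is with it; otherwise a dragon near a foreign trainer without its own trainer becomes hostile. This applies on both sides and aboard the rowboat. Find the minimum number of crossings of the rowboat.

11

Counting alone: each trip to the east bank takes at most 3 across and each return brings at least 1 back, so after t trips out (and t−1 returns) at most 3t − (t−1) of the 10 are across; that first reaches 10 at t = 5, so at least 9 crossings are needed.
The safety rule pushes this higher. Following every safe sequence of crossings, the most of the 10 that can be at the east bank as the rowboat arrives there on crossing 9 is 9 — never all 10.
So no plan with fewer than 11 crossings exists, and this one achieves 11:
1. dragon 4 and trainer 4 cross → the east bank.
2. trainer 4 crosses ← the west bank.
3. dragon 2, dragon 3, and dragon 5 cross → the east bank.
4. dragon 4 crosses ← the west bank.
5. trainer 2, trainer 3, and trainer 5 cross → the east bank.
6. dragon 2 and trainer 2 cross ← the west bank.
7. trainer 1, trainer 2, and trainer 4 cross → the east bank.
8. dragon 5 crosses ← the west bank.
9. dragon 2 and dragon 4 cross → the east bank.
10. dragon 4 crosses ← the west bank.
11. dragon 1, dragon 4, and dragon 5 cross → the east bank.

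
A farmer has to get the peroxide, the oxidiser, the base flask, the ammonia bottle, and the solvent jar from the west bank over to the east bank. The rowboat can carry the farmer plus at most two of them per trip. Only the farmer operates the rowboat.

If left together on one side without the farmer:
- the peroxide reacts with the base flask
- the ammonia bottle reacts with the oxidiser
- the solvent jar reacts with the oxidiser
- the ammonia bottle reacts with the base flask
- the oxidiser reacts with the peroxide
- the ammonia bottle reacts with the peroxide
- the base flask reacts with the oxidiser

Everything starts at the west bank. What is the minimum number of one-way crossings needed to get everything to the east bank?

impossible

Whatever the first load, the items left behind include a forbidden pair without the farmer. No opening move is safe, so no plan exists.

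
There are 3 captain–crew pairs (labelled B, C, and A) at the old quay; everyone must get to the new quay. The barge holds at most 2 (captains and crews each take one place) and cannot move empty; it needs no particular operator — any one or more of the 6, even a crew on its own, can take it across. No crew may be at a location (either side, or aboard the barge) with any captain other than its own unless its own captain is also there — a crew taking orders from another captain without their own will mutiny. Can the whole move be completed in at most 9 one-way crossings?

No

Counting alone: each trip to the new quay takes at most 2 across and each return brings at least 1 back, so after t trips out (and t−1 returns) at most 2t − (t−1) of the 6 are across; that first reaches 6 at t = 5, so at least 9 crossings are needed.
The safety rule pushes this higher. Following every safe sequence of crossings, the most of the 6 that can be at the new quay as the barge arrives there on crossing 9 is 5 — never all 6.
So the move cannot be finished within 9 crossings. (The shortest complete plan takes 11:)
1. captain B and crew B cross → the new quay.
2. captain B crosses ← the old quay.
3. crew A and crew C cross → the new quay.
4. crew B crosses ← the old quay.
5. captain A and captain C cross → the new quay.
6. captain C and crew C cross ← the old quay.
7. captain B and captain C cross → the new quay.
8. crew A crosses ← the old quay.
9. crew B and crew C cross → the new quay.
10. captain A crosses ← the old quay.
11. captain A and crew A cross → the new quay.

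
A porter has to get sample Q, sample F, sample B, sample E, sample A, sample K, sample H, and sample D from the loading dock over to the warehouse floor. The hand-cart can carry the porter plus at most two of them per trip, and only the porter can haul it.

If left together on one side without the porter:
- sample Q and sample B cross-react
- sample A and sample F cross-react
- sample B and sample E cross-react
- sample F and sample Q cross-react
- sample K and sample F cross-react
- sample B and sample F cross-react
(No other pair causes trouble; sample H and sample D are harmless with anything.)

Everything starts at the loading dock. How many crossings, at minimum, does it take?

13

Counting alone: the porter can take at most 2 across per trip to the warehouse floor, so moving all 8 needs at least 4 loaded trips out, with a return between consecutive ones — at least 7 crossings.
The safety rule pushes this higher. Following every safe sequence of crossings, the most of the 8 that can be at the warehouse floor as the hand-cart arrives there on crossings 7, 9, 11 is 5, 6, 7 respectively — never all 8.
So no plan with fewer than 13 crossings exists, and this one achieves 13:
1. Porter goes to the warehouse floor with sample B and sample F.
2. Porter goes back to the loading dock with sample F.
3. Porter goes to the warehouse floor with sample E and sample F.
4. Porter goes back to the loading dock with sample B.
5. Porter goes to the warehouse floor with sample A and sample Q.
6. Porter goes back to the loading dock with sample F.
7. Porter goes to the warehouse floor with sample F and sample K.
8. Porter goes back to the loading dock with sample F.
9. Porter goes to the warehouse floor with sample F and sample H.
10. Porter goes back to the loading dock with sample F.
11. Porter goes to the warehouse floor with sample D and sample F.
12. Porter goes back to the loading dock with sample F.
13. Porter goes to the warehouse floor with sample B and sample F.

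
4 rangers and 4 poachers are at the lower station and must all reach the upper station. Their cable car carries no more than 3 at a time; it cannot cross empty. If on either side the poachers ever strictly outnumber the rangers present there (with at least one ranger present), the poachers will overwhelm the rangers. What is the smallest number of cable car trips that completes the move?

9

Counting alone: each trip to the upper station takes at most 3 across and each return brings at least 1 back, so after t trips out (and t−1 returns) at most 3t − (t−1) of the 8 are across; that first reaches 8 at t = 4, so at least 7 crossings are needed.
The safety rule pushes this higher. Following every safe sequence of crossings, the most of the 8 that can be at the upper station as the cable car arrives there on crossing 7 is 7 — never all 8.
So no plan with fewer than 9 crossings exists, and this one achieves 9:
1. 2 poachers → the upper station.  (the lower station: 4R 2P; the upper station: 0R 2P)
2. 1 poacher ← the lower station.  (the lower station: 4R 3P; the upper station: 0R 1P)
3. 3 poachers → the upper station.  (the lower station: 4R 0P; the upper station: 0R 4P)
4. 1 poacher ← the lower station.  (the lower station: 4R 1P; the upper station: 0R 3P)
5. 3 rangers → the upper station.  (the lower station: 1R 1P; the upper station: 3R 3P)
6. 1 ranger and 1 poacher ← the lower station.  (the lower station: 2R 2P; the upper station: 2R 2P)
7. 2 rangers → the upper station.  (the lower station: 0R 2P; the upper station: 4R 2P)
8. 1 poacher ← the lower station.  (the lower station: 0R 3P; the upper station: 4R 1P)
9. 3 poachers → the upper station.  (the lower station: 0R 0P; the upper station: 4R 4P)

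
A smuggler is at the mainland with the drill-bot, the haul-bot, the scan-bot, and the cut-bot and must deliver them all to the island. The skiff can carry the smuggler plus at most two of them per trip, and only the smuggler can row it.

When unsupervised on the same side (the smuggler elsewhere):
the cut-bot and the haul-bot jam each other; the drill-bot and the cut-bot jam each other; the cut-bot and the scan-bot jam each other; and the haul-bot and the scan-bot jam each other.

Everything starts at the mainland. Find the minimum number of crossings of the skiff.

5

Counting alone: the smuggler can take at most 2 across per trip to the island, so moving all 4 needs at least 2 loaded trips out, with a return between consecutive ones — at least 3 crossings.
The safety rule pushes this higher. Following every safe sequence of crossings, the most of the 4 that can be at the island as the skiff arrives there on crossing 3 is 3 — never all 4.
So no plan with fewer than 5 crossings exists, and this one achieves 5:
1. Smuggler goes to the island with the cut-bot and the haul-bot.
2. Smuggler goes back to the mainland with the haul-bot.
3. Smuggler goes to the island with the drill-bot and the haul-bot.
4. Smuggler goes back to the mainland with the cut-bot.
5. Smuggler goes to the island with the cut-bot and the scan-bot.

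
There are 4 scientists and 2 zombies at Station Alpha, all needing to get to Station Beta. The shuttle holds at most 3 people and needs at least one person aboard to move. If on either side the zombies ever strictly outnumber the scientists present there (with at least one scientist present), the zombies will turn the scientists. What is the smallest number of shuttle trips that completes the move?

Counting alone: each trip to Station Beta takes at most 3 across and each return brings at least 1 back, so after t trips out (and t−1 returns) at most 3t − (t−1) of the 6 are across; that first reaches 6 at t = 3, so at least 5 crossings are needed.
The plan below uses exactly 5 crossings, so it is optimal:
1. 2 zombies → Station Beta.  (Station Alpha: 4S 0Z; Station Beta: 0S 2Z)
2. 1 zombie ← Station Alpha.  (Station Alpha: 4S 1Z; Station Beta: 0S 1Z)
3. 2 scientists and 1 zombie → Station Beta.  (Station Alpha: 2S 0Z; Station Beta: 2S 2Z)
4. 1 zombie ← Station Alpha.  (Station Alpha: 2S 1Z; Station Beta: 2S 1Z)
5. 2 scientists and 1 zombie → Station Beta.  (Station Alpha: 0S 0Z; Station Beta: 4S 2Z)

5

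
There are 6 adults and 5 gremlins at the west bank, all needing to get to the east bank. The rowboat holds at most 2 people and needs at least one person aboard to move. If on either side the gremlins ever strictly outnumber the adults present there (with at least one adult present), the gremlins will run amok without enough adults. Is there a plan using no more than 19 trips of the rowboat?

Yes — this plan uses 19 crossings (≤ 19):
1. 2 gremlins → the east bank.  (the west bank: 6A 3G; the east bank: 0A 2G)
2. 1 gremlin ← the west bank.  (the west bank: 6A 4G; the east bank: 0A 1G)
3. 2 gremlins → the east bank.  (the west bank: 6A 2G; the east bank: 0A 3G)
4. 1 gremlin ← the west bank.  (the west bank: 6A 3G; the east bank: 0A 2G)
5. 2 adults → the east bank.  (the west bank: 4A 3G; the east bank: 2A 2G)
6. 1 gremlin ← the west bank.  (the west bank: 4A 4G; the east bank: 2A 1G)
7. 1 adult and 1 gremlin → the east bank.  (the west bank: 3A 3G; the east bank: 3A 2G)
8. 1 adult ← the west bank.  (the west bank: 4A 3G; the east bank: 2A 2G)
9. 1 adult and 1 gremlin → the east bank.  (the west bank: 3A 2G; the east bank: 3A 3G)
10. 1 gremlin ← the west bank.  (the west bank: 3A 3G; the east bank: 3A 2G)
11. 1 adult and 1 gremlin → the east bank.  (the west bank: 2A 2G; the east bank: 4A 3G)
12. 1 adult ← the west bank.  (the west bank: 3A 2G; the east bank: 3A 3G)
13. 1 adult and 1 gremlin → the east bank.  (the west bank: 2A 1G; the east bank: 4A 4G)
14. 1 gremlin ← the west bank.  (the west bank: 2A 2G; the east bank: 4A 3G)
15. 1 adult and 1 gremlin → the east bank.  (the west bank: 1A 1G; the east bank: 5A 4G)
16. 1 adult ← the west bank.  (the west bank: 2A 1G; the east bank: 4A 4G)
17. 1 adult and 1 gremlin → the east bank.  (the west bank: 1A 0G; the east bank: 5A 5G)
18. 1 gremlin ← the west bank.  (the west bank: 1A 1G; the east bank: 5A 4G)
19. 1 adult and 1 gremlin → the east bank.  (the west bank: 0A 0G; the east bank: 6A 5G)

Yes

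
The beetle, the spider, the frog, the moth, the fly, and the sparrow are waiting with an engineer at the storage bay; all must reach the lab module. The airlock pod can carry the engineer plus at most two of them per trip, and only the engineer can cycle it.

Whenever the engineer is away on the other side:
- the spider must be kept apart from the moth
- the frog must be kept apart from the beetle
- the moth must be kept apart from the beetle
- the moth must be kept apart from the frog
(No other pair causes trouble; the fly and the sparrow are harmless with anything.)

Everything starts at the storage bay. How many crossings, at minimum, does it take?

9

Counting alone: the engineer can take at most 2 across per trip to the lab module, so moving all 6 needs at least 3 loaded trips out, with a return between consecutive ones — at least 5 crossings.
The safety rule pushes this higher. Following every safe sequence of crossings, the most of the 6 that can be at the lab module as the airlock pod arrives there on crossings 5, 7 is 4, 5 respectively — never all 6.
So no plan with fewer than 9 crossings exists, and this one achieves 9:
1. Engineer goes to the lab module with the beetle and the moth.
2. Engineer goes back to the storage bay with the beetle.
3. Engineer goes to the lab module with the beetle and the spider.
4. Engineer goes back to the storage bay with the moth.
5. Engineer goes to the lab module with the fly and the frog.
6. Engineer goes back to the storage bay with the beetle.
7. Engineer goes to the lab module with the beetle and the sparrow.
8. Engineer goes back to the storage bay with the beetle.
9. Engineer goes to the lab module with the beetle and the moth.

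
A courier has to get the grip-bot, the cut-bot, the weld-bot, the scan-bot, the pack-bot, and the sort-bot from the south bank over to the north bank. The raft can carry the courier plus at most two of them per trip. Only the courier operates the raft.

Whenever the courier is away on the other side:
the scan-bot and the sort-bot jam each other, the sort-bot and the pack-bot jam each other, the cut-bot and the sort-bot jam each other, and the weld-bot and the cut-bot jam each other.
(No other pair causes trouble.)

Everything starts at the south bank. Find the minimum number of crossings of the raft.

7

Counting alone: the courier can take at most 2 across per trip to the north bank, so moving all 6 needs at least 3 loaded trips out, with a return between consecutive ones — at least 5 crossings.
The safety rule pushes this higher. Following every safe sequence of crossings, the most of the 6 that can be at the north bank as the raft arrives there on crossing 5 is 5 — never all 6.
So no plan with fewer than 7 crossings exists, and this one achieves 7:
1. Courier goes to the north bank with the cut-bot and the sort-bot.
2. Courier goes back to the south bank with the cut-bot.
3. Courier goes to the north bank with the cut-bot and the grip-bot.
4. Courier goes back to the south bank with the sort-bot.
5. Courier goes to the north bank with the pack-bot and the scan-bot.
6. Courier goes back to the south bank alone.
7. Courier goes to the north bank with the sort-bot and the weld-bot.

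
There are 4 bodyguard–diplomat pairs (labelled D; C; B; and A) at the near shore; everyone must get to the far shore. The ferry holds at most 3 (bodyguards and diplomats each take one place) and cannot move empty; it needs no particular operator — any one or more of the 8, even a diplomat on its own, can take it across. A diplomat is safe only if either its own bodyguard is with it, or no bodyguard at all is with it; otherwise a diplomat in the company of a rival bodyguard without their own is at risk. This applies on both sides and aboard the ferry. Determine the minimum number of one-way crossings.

Counting alone: each trip to the far shore takes at most 3 across and each return brings at least 1 back, so after t trips out (and t−1 returns) at most 3t − (t−1) of the 8 are across; that first reaches 8 at t = 4, so at least 7 crossings are needed.
The safety rule pushes this higher. Following every safe sequence of crossings, the most of the 8 that can be at the far shore as the ferry arrives there on crossing 7 is 7 — never all 8.
So no plan with fewer than 9 crossings exists, and this one achieves 9:
1. bodyguard D and diplomat D cross → the far shore.
2. bodyguard D crosses ← the near shore.
3. bodyguard C, bodyguard D, and diplomat C cross → the far shore.
4. bodyguard D and diplomat D cross ← the near shore.
5. bodyguard A, bodyguard B, and bodyguard D cross → the far shore.
6. diplomat C crosses ← the near shore.
7. diplomat C and diplomat D cross → the far shore.
8. diplomat D crosses ← the near shore.
9. diplomat A, diplomat B, and diplomat D cross → the far shore.

9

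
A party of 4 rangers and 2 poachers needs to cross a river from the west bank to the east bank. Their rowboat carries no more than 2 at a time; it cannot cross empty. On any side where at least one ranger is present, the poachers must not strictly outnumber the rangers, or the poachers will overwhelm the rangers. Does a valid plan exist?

1. 2 poachers → the east bank.  (the west bank: 4R 0P; the east bank: 0R 2P)
2. 1 poacher ← the west bank.  (the west bank: 4R 1P; the east bank: 0R 1P)
3. 2 rangers → the east bank.  (the west bank: 2R 1P; the east bank: 2R 1P)
4. 1 poacher ← the west bank.  (the west bank: 2R 2P; the east bank: 2R 0P)
5. 2 poachers → the east bank.  (the west bank: 2R 0P; the east bank: 2R 2P)
6. 1 poacher ← the west bank.  (the west bank: 2R 1P; the east bank: 2R 1P)
7. 1 ranger and 1 poacher → the east bank.  (the west bank: 1R 0P; the east bank: 3R 2P)
8. 1 poacher ← the west bank.  (the west bank: 1R 1P; the east bank: 3R 1P)
9. 1 ranger and 1 poacher → the east bank.  (the west bank: 0R 0P; the east bank: 4R 2P)

Yes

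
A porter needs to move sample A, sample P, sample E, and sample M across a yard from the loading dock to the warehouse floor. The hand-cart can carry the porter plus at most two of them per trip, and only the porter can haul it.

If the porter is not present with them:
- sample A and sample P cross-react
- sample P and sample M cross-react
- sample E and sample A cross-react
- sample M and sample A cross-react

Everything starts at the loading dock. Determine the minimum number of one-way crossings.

5

Counting alone: the porter can take at most 2 across per trip to the warehouse floor, so moving all 4 needs at least 2 loaded trips out, with a return between consecutive ones — at least 3 crossings.
The safety rule pushes this higher. Following every safe sequence of crossings, the most of the 4 that can be at the warehouse floor as the hand-cart arrives there on crossing 3 is 3 — never all 4.
So no plan with fewer than 5 crossings exists, and this one achieves 5:
1. Porter goes to the warehouse floor with sample A and sample P.
2. Porter goes back to the loading dock with sample A.
3. Porter goes to the warehouse floor with sample A and sample E.
4. Porter goes back to the loading dock with sample A.
5. Porter goes to the warehouse floor with sample A and sample M.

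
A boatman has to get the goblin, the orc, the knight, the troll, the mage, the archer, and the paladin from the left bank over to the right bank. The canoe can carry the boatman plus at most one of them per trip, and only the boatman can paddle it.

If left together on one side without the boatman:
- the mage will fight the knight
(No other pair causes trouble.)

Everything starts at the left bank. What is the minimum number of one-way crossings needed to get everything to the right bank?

13

Counting alone: the boatman can take at most 1 across per trip to the right bank, so moving all 7 needs at least 7 loaded trips out, with a return between consecutive ones — at least 13 crossings.
The plan below uses exactly 13 crossings, so it is optimal:
1. Boatman goes to the right bank with the knight.
2. Boatman goes back to the left bank alone.
3. Boatman goes to the right bank with the goblin.
4. Boatman goes back to the left bank alone.
5. Boatman goes to the right bank with the orc.
6. Boatman goes back to the left bank alone.
7. Boatman goes to the right bank with the troll.
8. Boatman goes back to the left bank alone.
9. Boatman goes to the right bank with the archer.
10. Boatman goes back to the left bank alone.
11. Boatman goes to the right bank with the paladin.
12. Boatman goes back to the left bank alone.
13. Boatman goes to the right bank with the mage.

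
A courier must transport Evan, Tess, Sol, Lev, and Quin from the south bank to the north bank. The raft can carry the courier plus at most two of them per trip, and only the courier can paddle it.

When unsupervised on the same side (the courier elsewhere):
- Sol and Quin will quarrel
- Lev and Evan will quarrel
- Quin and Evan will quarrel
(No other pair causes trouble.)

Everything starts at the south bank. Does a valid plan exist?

1. Courier goes to the north bank with Evan and Sol.
2. Courier goes back to the south bank alone.
3. Courier goes to the north bank with Tess.
4. Courier goes back to the south bank alone.
5. Courier goes to the north bank with Lev and Quin.

Yes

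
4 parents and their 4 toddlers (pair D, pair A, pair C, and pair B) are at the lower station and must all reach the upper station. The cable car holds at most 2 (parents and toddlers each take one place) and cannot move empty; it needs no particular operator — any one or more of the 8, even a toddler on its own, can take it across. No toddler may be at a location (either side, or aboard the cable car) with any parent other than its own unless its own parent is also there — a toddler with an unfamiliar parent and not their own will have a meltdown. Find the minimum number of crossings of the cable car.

Following every safe sequence of crossings from the start, the most of the 8 that can be at the upper station as the cable car arrives there on crossings 1, 3, 5 is 2, 3, 4 respectively; the best ever achieved is 4 of 8.
From crossing 7 on, no configuration arises that was not already reachable earlier: only 44 distinct safe configurations (who is on which side, and where the cable car is) can ever be reached, none of them has everyone across, and every continuation just revisits them. So no valid plan exists.

impossible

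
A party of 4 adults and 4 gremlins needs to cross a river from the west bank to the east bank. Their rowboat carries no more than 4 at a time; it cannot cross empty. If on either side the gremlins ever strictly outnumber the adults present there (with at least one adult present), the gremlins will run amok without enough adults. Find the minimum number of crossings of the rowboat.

Counting alone: each trip to the east bank takes at most 4 across and each return brings at least 1 back, so after t trips out (and t−1 returns) at most 4t − (t−1) of the 8 are across; that first reaches 8 at t = 3, so at least 5 crossings are needed.
The plan below uses exactly 5 crossings, so it is optimal:
1. 2 gremlins → the east bank.  (the west bank: 4A 2G; the east bank: 0A 2G)
2. 1 gremlin ← the west bank.  (the west bank: 4A 3G; the east bank: 0A 1G)
3. 4 adults → the east bank.  (the west bank: 0A 3G; the east bank: 4A 1G)
4. 1 gremlin ← the west bank.  (the west bank: 0A 4G; the east bank: 4A 0G)
5. 4 gremlins → the east bank.  (the west bank: 0A 0G; the east bank: 4A 4G)

5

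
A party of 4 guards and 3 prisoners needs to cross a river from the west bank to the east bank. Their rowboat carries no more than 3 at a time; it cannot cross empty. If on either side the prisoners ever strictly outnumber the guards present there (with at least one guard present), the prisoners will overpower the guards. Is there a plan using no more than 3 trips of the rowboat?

Counting alone: each trip to the east bank takes at most 3 across and each return brings at least 1 back, so after t trips out (and t−1 returns) at most 3t − (t−1) of the 7 are across; that first reaches 7 at t = 3, so at least 5 crossings are needed.
Since 3 < 5, 3 crossings cannot be enough. (The shortest complete plan in fact takes 5:)
1. 3 prisoners → the east bank.  (the west bank: 4G 0P; the east bank: 0G 3P)
2. 1 prisoner ← the west bank.  (the west bank: 4G 1P; the east bank: 0G 2P)
3. 3 guards → the east bank.  (the west bank: 1G 1P; the east bank: 3G 2P)
4. 1 guard ← the west bank.  (the west bank: 2G 1P; the east bank: 2G 2P)
5. 2 guards and 1 prisoner → the east bank.  (the west bank: 0G 0P; the east bank: 4G 3P)

No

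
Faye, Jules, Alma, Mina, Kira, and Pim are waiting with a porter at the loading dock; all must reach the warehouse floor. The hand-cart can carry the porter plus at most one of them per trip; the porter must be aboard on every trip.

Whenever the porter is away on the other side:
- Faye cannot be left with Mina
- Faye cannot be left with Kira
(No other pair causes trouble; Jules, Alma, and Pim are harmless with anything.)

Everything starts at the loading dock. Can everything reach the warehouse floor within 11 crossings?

Counting alone: the porter can take at most 1 across per trip to the warehouse floor, so moving all 6 needs at least 6 loaded trips out, with a return between consecutive ones — at least 11 crossings.
The safety rule pushes this higher. Following every safe sequence of crossings, the most of the 6 that can be at the warehouse floor as the hand-cart arrives there on crossing 11 is 5 — never all 6.
So the move cannot be finished within 11 crossings. (The shortest complete plan takes 13:)
1. Porter goes to the warehouse floor with Faye.
2. Porter goes back to the loading dock alone.
3. Porter goes to the warehouse floor with Jules.
4. Porter goes back to the loading dock alone.
5. Porter goes to the warehouse floor with Alma.
6. Porter goes back to the loading dock alone.
7. Porter goes to the warehouse floor with Mina.
8. Porter goes back to the loading dock with Faye.
9. Porter goes to the warehouse floor with Kira.
10. Porter goes back to the loading dock alone.
11. Porter goes to the warehouse floor with Pim.
12. Porter goes back to the loading dock alone.
13. Porter goes to the warehouse floor with Faye.

No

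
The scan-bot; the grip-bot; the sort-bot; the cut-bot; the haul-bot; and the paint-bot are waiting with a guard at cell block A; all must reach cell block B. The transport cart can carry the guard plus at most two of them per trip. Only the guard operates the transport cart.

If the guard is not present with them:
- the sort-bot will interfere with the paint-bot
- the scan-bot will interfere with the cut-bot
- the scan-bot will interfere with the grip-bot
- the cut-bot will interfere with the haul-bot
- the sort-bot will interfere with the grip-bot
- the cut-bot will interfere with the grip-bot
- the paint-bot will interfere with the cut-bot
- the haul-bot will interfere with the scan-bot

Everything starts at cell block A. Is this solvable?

Whatever the first load, the items left behind include a forbidden pair without the guard. No opening move is safe, so no plan exists.

No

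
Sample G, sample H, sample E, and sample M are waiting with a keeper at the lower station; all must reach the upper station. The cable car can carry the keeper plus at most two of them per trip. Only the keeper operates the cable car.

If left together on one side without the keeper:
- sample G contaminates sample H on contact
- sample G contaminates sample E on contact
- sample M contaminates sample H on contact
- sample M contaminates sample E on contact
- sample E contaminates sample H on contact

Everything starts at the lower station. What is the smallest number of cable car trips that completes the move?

Counting alone: the keeper can take at most 2 across per trip to the upper station, so moving all 4 needs at least 2 loaded trips out, with a return between consecutive ones — at least 3 crossings.
The safety rule pushes this higher. Following every safe sequence of crossings, the most of the 4 that can be at the upper station as the cable car arrives there on crossing 3 is 3 — never all 4.
So no plan with fewer than 5 crossings exists, and this one achieves 5:
1. Keeper goes to the upper station with sample E and sample H.  [the lower station: sample G, sample M | the upper station: sample E, sample H]
2. Keeper goes back to the lower station with sample H.  [the lower station: sample G, sample H, sample M | the upper station: sample E]
3. Keeper goes to the upper station with sample G and sample M.  [the lower station: sample H | the upper station: sample E, sample G, sample M]
4. Keeper goes back to the lower station with sample E.  [the lower station: sample E, sample H | the upper station: sample G, sample M]
5. Keeper goes to the upper station with sample E and sample H.  [the lower station: — | the upper station: sample E, sample G, sample H, sample M]

5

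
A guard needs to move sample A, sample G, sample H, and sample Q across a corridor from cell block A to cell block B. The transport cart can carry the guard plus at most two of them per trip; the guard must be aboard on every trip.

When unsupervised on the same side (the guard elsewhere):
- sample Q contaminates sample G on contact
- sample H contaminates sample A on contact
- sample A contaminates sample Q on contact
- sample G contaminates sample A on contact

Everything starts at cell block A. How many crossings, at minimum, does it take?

5

Counting alone: the guard can take at most 2 across per trip to cell block B, so moving all 4 needs at least 2 loaded trips out, with a return between consecutive ones — at least 3 crossings.
The safety rule pushes this higher. Following every safe sequence of crossings, the most of the 4 that can be at cell block B as the transport cart arrives there on crossing 3 is 3 — never all 4.
So no plan with fewer than 5 crossings exists, and this one achieves 5:
1. Guard goes to cell block B with sample A and sample G.
2. Guard goes back to cell block A with sample A.
3. Guard goes to cell block B with sample A and sample H.
4. Guard goes back to cell block A with sample A.
5. Guard goes to cell block B with sample A and sample Q.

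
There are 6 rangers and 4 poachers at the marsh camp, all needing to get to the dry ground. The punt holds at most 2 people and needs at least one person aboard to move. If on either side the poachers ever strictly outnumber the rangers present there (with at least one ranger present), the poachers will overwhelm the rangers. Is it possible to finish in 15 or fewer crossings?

No

Counting alone: each trip to the dry ground takes at most 2 across and each return brings at least 1 back, so after t trips out (and t−1 returns) at most 2t − (t−1) of the 10 are across; that first reaches 10 at t = 9, so at least 17 crossings are needed.
Since 15 < 17, 15 crossings cannot be enough. (The shortest complete plan in fact takes 17:)
1. 2 poachers → the dry ground.  (the marsh camp: 6R 2P; the dry ground: 0R 2P)
2. 1 poacher ← the marsh camp.  (the marsh camp: 6R 3P; the dry ground: 0R 1P)
3. 2 poachers → the dry ground.  (the marsh camp: 6R 1P; the dry ground: 0R 3P)
4. 1 poacher ← the marsh camp.  (the marsh camp: 6R 2P; the dry ground: 0R 2P)
5. 2 rangers → the dry ground.  (the marsh camp: 4R 2P; the dry ground: 2R 2P)
6. 1 poacher ← the marsh camp.  (the marsh camp: 4R 3P; the dry ground: 2R 1P)
7. 1 ranger and 1 poacher → the dry ground.  (the marsh camp: 3R 2P; the dry ground: 3R 2P)
8. 1 poacher ← the marsh camp.  (the marsh camp: 3R 3P; the dry ground: 3R 1P)
9. 2 poachers → the dry ground.  (the marsh camp: 3R 1P; the dry ground: 3R 3P)
10. 1 poacher ← the marsh camp.  (the marsh camp: 3R 2P; the dry ground: 3R 2P)
11. 1 ranger and 1 poacher → the dry ground.  (the marsh camp: 2R 1P; the dry ground: 4R 3P)
12. 1 poacher ← the marsh camp.  (the marsh camp: 2R 2P; the dry ground: 4R 2P)
13. 2 poachers → the dry ground.  (the marsh camp: 2R 0P; the dry ground: 4R 4P)
14. 1 poacher ← the marsh camp.  (the marsh camp: 2R 1P; the dry ground: 4R 3P)
15. 1 ranger and 1 poacher → the dry ground.  (the marsh camp: 1R 0P; the dry ground: 5R 4P)
16. 1 poacher ← the marsh camp.  (the marsh camp: 1R 1P; the dry ground: 5R 3P)
17. 1 ranger and 1 poacher → the dry ground.  (the marsh camp: 0R 0P; the dry ground: 6R 4P)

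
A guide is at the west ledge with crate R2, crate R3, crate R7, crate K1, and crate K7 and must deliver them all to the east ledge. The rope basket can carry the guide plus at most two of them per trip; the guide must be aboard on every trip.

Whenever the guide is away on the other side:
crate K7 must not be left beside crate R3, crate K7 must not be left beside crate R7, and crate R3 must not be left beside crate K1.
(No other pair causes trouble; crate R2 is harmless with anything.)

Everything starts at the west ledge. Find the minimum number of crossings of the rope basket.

5

Counting alone: the guide can take at most 2 across per trip to the east ledge, so moving all 5 needs at least 3 loaded trips out, with a return between consecutive ones — at least 5 crossings.
The plan below uses exactly 5 crossings, so it is optimal:
1. Guide goes to the east ledge with crate R3 and crate R7.
2. Guide goes back to the west ledge alone.
3. Guide goes to the east ledge with crate R2.
4. Guide goes back to the west ledge alone.
5. Guide goes to the east ledge with crate K1 and crate K7.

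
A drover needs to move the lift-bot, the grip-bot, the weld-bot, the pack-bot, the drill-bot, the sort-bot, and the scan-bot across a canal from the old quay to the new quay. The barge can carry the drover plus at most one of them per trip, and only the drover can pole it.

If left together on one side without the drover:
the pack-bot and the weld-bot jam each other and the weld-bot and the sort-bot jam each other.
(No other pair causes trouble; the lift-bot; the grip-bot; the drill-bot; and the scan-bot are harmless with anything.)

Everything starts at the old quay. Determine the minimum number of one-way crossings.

Counting alone: the drover can take at most 1 across per trip to the new quay, so moving all 7 needs at least 7 loaded trips out, with a return between consecutive ones — at least 13 crossings.
The safety rule pushes this higher. Following every safe sequence of crossings, the most of the 7 that can be at the new quay as the barge arrives there on crossing 13 is 6 — never all 7.
So no plan with fewer than 15 crossings exists, and this one achieves 15:
1. Drover goes to the new quay with the weld-bot.  [the old quay: the drill-bot, the grip-bot, the lift-bot, the pack-bot, the scan-bot, the sort-bot | the new quay: the weld-bot]
2. Drover goes back to the old quay alone.  [the old quay: the drill-bot, the grip-bot, the lift-bot, the pack-bot, the scan-bot, the sort-bot | the new quay: the weld-bot]
3. Drover goes to the new quay with the lift-bot.  [the old quay: the drill-bot, the grip-bot, the pack-bot, the scan-bot, the sort-bot | the new quay: the lift-bot, the weld-bot]
4. Drover goes back to the old quay alone.  [the old quay: the drill-bot, the grip-bot, the pack-bot, the scan-bot, the sort-bot | the new quay: the lift-bot, the weld-bot]
5. Drover goes to the new quay with the grip-bot.  [the old quay: the drill-bot, the pack-bot, the scan-bot, the sort-bot | the new quay: the grip-bot, the lift-bot, the weld-bot]
6. Drover goes back to the old quay alone.  [the old quay: the drill-bot, the pack-bot, the scan-bot, the sort-bot | the new quay: the grip-bot, the lift-bot, the weld-bot]
7. Drover goes to the new quay with the pack-bot.  [the old quay: the drill-bot, the scan-bot, the sort-bot | the new quay: the grip-bot, the lift-bot, the pack-bot, the weld-bot]
8. Drover goes back to the old quay with the weld-bot.  [the old quay: the drill-bot, the scan-bot, the sort-bot, the weld-bot | the new quay: the grip-bot, the lift-bot, the pack-bot]
9. Drover goes to the new quay with the sort-bot.  [the old quay: the drill-bot, the scan-bot, the weld-bot | the new quay: the grip-bot, the lift-bot, the pack-bot, the sort-bot]
10. Drover goes back to the old quay alone.  [the old quay: the drill-bot, the scan-bot, the weld-bot | the new quay: the grip-bot, the lift-bot, the pack-bot, the sort-bot]
11. Drover goes to the new quay with the drill-bot.  [the old quay: the scan-bot, the weld-bot | the new quay: the drill-bot, the grip-bot, the lift-bot, the pack-bot, the sort-bot]
12. Drover goes back to the old quay alone.  [the old quay: the scan-bot, the weld-bot | the new quay: the drill-bot, the grip-bot, the lift-bot, the pack-bot, the sort-bot]
13. Drover goes to the new quay with the scan-bot.  [the old quay: the weld-bot | the new quay: the drill-bot, the grip-bot, the lift-bot, the pack-bot, the scan-bot, the sort-bot]
14. Drover goes back to the old quay alone.  [the old quay: the weld-bot | the new quay: the drill-bot, the grip-bot, the lift-bot, the pack-bot, the scan-bot, the sort-bot]
15. Drover goes to the new quay with the weld-bot.  [the old quay: — | the new quay: the drill-bot, the grip-bot, the lift-bot, the pack-bot, the scan-bot, the sort-bot, the weld-bot]

15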